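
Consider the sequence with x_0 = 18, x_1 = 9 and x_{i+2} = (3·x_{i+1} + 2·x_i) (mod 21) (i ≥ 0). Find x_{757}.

x_0 = 18; x_1 = 9; x_2 = 0; x_3 = 18; x_4 = 12; x_5 = 9; x_6 = 9; x_7 = 3; x_8 = 6; x_9 = 3; x_{10} = 0; x_{11} = 6; x_{12} = 18; x_{13} = 3; x_{14} = 3; x_{15} = 15; x_{16} = 9; x_{17} = 15; x_{18} = 0; x_{19} = 9; x_{20} = 6; x_{21} = 15; x_{22} = 15; x_{23} = 12; x_{24} = 3; x_{25} = 12; x_{26} = 0; x_{27} = 3; x_{28} = 9; x_{29} = 12; x_{30} = 12; x_{31} = 18; x_{32} = 15; x_{33} = 18; x_{34} = 0; x_{35} = 15; x_{36} = 3; x_{37} = 18; x_{38} = 18; x_{39} = 6; x_{40} = 12; x_{41} = 6; x_{42} = 0; x_{43} = 12; x_{44} = 15; x_{45} = 6; x_{46} = 6; x_{47} = 9; x_{48} = 18; x_{49} = 9.
The sequence repeats with period 48.
(757 - 0) mod 48 = 37, so x_{757} = x_{37} = 18.

18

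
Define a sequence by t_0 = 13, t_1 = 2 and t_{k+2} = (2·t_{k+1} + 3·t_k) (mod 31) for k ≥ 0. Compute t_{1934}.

8

t_0 = 13,  t_1 = 2,  t_2 = 12,  t_3 = 30,  t_4 = 3,  t_5 = 3,  t_6 = 15,  t_7 = 8,  t_8 = 30,  t_9 = 22,  t_{10} = 10,  t_{11} = 24,  t_{12} = 16,  t_{13} = 11,  t_{14} = 8,  t_{15} = 18,  t_{16} = 29,  t_{17} = 19,  t_{18} = 1,  t_{19} = 28,  t_{20} = 28,  t_{21} = 16,  t_{22} = 23,  t_{23} = 1,  t_{24} = 9,  t_{25} = 21,  t_{26} = 7,  t_{27} = 15,  t_{28} = 20,  t_{29} = 23,  t_{30} = 13,  t_{31} = 2.
Since (t_{30}, t_{31}) = (t_0, t_1) = (13, 2) (two consecutive terms determine the rest), the sequence is periodic with period 30.
(1934 - 0) mod 30 = 14, so t_{1934} = t_{14} = 8.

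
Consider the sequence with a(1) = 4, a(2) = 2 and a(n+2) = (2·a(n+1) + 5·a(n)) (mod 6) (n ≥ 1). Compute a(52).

a(1) = 4,  a(2) = 2,  a(3) = 0,  a(4) = 4,  a(5) = 2.
The sequence repeats with period 3.
So a(52) = a(1 + ((52-1) mod 3)) = a(1) = 4.

4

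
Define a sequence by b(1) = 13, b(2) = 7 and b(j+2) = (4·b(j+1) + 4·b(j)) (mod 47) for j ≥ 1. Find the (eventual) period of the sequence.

Computing terms: b(1) = 13, b(2) = 7, b(3) = 33, b(4) = 19, b(5) = 20, b(6) = 15, b(7) = 46, b(8) = 9, b(9) = 32, b(10) = 23, b(11) = 32, b(12) = 32, b(13) = 21, b(14) = 24, b(15) = 39, b(16) = 17, b(17) = 36, b(18) = 24, b(19) = 5, b(20) = 22, b(21) = 14, b(22) = 3, b(23) = 21, b(24) = 2, b(25) = 45, b(26) = 0, b(27) = 39, b(28) = 15, b(29) = 28, b(30) = 31, b(31) = 1, b(32) = 34, b(33) = 46, b(34) = 38, b(35) = 7, b(36) = 39, b(37) = 43, b(38) = 46, b(39) = 27, b(40) = 10, b(41) = 7, b(42) = 21, b(43) = 18, b(44) = 15, b(45) = 38, b(46) = 24, b(47) = 13, b(48) = 7.
The sequence repeats with period 46.

46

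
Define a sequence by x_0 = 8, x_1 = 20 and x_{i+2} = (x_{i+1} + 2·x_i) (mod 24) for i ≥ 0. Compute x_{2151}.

x_0 = 8, x_1 = 20, x_2 = 12, x_3 = 4, x_4 = 4, x_5 = 12, x_6 = 20, x_7 = 20, x_8 = 12.
Since (x_7, x_8) = (x_1, x_2) = (20, 12) (two consecutive terms determine the rest), the sequence is eventually periodic: after a pre-period of length 1 it cycles with period 6.
For i ≥ 1, x_i depends only on (i - 1) mod 6. (2151 - 1) mod 6 = 2, so x_{2151} = x_3 = 4.

4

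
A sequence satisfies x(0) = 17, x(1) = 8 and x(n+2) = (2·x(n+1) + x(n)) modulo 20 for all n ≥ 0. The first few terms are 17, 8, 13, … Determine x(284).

We have x(0) = 17,  x(1) = 8,  x(2) = 13,  x(3) = 14,  x(4) = 1,  x(5) = 16,  x(6) = 13,  x(7) = 2,  x(8) = 17,  x(9) = 16,  x(10) = 9,  x(11) = 14,  x(12) = 17,  x(13) = 8.
The sequence repeats with period 12.
So x(284) = x(0 + ((284-0) mod 12)) = x(8) = 17.

17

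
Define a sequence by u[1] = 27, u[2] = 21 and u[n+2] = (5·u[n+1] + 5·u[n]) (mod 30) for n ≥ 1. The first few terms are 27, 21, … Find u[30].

u[1] = 27,  u[2] = 21,  u[3] = 0,  u[4] = 15,  u[5] = 15,  u[6] = 0,  u[7] = 15.
Since (u[6], u[7]) = (u[3], u[4]) = (0, 15) (two consecutive terms determine the rest), the sequence is eventually periodic: after a pre-period of length 2 it cycles with period 3.
For n ≥ 3, u[n] depends only on (n - 3) mod 3. (30 - 3) mod 3 = 0, so u[30] = u[3] = 0.

0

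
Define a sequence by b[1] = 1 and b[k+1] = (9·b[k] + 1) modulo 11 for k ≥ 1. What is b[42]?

We have b[1] = 1; b[2] = 10; b[3] = 3; b[4] = 6; b[5] = 0; b[6] = 1.
Since b[6] = b[1] = 1, the sequence is periodic with period 5.
(42 - 1) mod 5 = 1, so b[42] = b[2] = 10.

10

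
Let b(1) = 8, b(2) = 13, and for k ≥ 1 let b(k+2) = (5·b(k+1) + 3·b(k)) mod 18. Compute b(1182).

Computing terms: b(1) = 8, b(2) = 13, b(3) = 17, b(4) = 16, b(5) = 5, b(6) = 1, b(7) = 2, b(8) = 13, b(9) = 17.
Since (b(8), b(9)) = (b(2), b(3)) = (13, 17) (two consecutive terms determine the rest), the sequence is eventually periodic: after a pre-period of length 1 it cycles with period 6.
For k ≥ 2, b(k) depends only on (k - 2) mod 6. (1182 - 2) mod 6 = 4, so b(1182) = b(6) = 1.

1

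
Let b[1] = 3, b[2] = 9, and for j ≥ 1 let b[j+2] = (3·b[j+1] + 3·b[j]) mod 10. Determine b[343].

We have b[1] = 3, b[2] = 9, b[3] = 6, b[4] = 5, b[5] = 3, b[6] = 4, b[7] = 1, b[8] = 5, b[9] = 8, b[10] = 9, b[11] = 1, b[12] = 0, b[13] = 3, b[14] = 9.
The sequence repeats with period 12.
(343 - 1) mod 12 = 6, so b[343] = b[7] = 1.

1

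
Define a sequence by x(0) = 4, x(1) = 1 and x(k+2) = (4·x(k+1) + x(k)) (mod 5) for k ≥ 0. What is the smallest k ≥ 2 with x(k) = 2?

Computing terms: x(0) = 4; x(1) = 1; x(2) = 3; x(3) = 3; x(4) = 0; x(5) = 3; x(6) = 2; x(7) = 1; x(8) = 1; x(9) = 0; x(10) = 1; x(11) = 4; x(12) = 2; x(13) = 2; x(14) = 0; x(15) = 2; x(16) = 3; x(17) = 4; x(18) = 4; x(19) = 0; x(20) = 4; x(21) = 1.
The sequence repeats with period 20.
The value 2 first appears (with k ≥ 2) at x(6).

6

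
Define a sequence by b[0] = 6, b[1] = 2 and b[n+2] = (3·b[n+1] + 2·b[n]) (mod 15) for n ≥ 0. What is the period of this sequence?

24

b[0] = 6; b[1] = 2; b[2] = 3; b[3] = 13; b[4] = 0; b[5] = 11; b[6] = 3; b[7] = 1; b[8] = 9; b[9] = 14; b[10] = 0; b[11] = 13; b[12] = 9; b[13] = 8; b[14] = 12; b[15] = 7; b[16] = 0; b[17] = 14; b[18] = 12; b[19] = 4; b[20] = 6; b[21] = 11; b[22] = 0; b[23] = 7; b[24] = 6; b[25] = 2.
Since (b[24], b[25]) = (b[0], b[1]) = (6, 2) (two consecutive terms determine the rest), the sequence is periodic with period 24.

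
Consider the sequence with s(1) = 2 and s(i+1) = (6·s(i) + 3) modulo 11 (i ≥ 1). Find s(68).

We have s(1) = 2, s(2) = 4, s(3) = 5, s(4) = 0, s(5) = 3, s(6) = 10, s(7) = 8, s(8) = 7, s(9) = 1, s(10) = 9, s(11) = 2.
The sequence repeats with period 10.
So s(68) = s(1 + ((68-1) mod 10)) = s(8) = 7.

7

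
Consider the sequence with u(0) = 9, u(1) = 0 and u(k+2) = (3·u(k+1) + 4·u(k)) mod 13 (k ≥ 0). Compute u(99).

We have u(0) = 9, u(1) = 0, u(2) = 10, u(3) = 4, u(4) = 0, u(5) = 3, u(6) = 9, u(7) = 0.
The sequence repeats with period 6.
So u(99) = u(0 + ((99-0) mod 6)) = u(3) = 4.

4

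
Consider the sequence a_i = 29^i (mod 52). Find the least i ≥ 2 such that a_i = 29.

We have a_1 = 29, a_2 = 9, a_3 = 1, a_4 = 29.
The sequence repeats with period 3.
The value 29 next appears (with i ≥ 2) at a_4.

4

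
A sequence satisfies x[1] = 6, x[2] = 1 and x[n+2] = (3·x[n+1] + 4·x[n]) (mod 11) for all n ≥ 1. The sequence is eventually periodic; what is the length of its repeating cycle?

10

x[1] = 6,  x[2] = 1,  x[3] = 5,  x[4] = 8,  x[5] = 0,  x[6] = 10,  x[7] = 8,  x[8] = 9,  x[9] = 4,  x[10] = 4,  x[11] = 6,  x[12] = 1.
Since (x[11], x[12]) = (x[1], x[2]) = (6, 1) (two consecutive terms determine the rest), the sequence is periodic with period 10.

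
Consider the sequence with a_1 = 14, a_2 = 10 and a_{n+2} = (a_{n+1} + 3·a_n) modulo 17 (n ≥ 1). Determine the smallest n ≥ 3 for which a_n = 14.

4

Listing terms: a_1 = 14, a_2 = 10, a_3 = 1, a_4 = 14, a_5 = 0, a_6 = 8, a_7 = 8, a_8 = 15, a_9 = 5, a_{10} = 16, a_{11} = 14, a_{12} = 11, a_{13} = 2, a_{14} = 1, a_{15} = 7, a_{16} = 10, a_{17} = 14, a_{18} = 10.
Since (a_{17}, a_{18}) = (a_1, a_2) = (14, 10) (two consecutive terms determine the rest), the sequence is periodic with period 16.
The value 14 first appears (with n ≥ 3) at a_4.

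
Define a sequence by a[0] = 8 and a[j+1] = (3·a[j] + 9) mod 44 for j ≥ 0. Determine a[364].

40

Listing terms: a[0] = 8, a[1] = 33, a[2] = 20, a[3] = 25, a[4] = 40, a[5] = 41, a[6] = 0, a[7] = 9, a[8] = 36, a[9] = 29, a[10] = 8.
Since a[10] = a[0] = 8, the sequence is periodic with period 10.
So a[364] = a[0 + ((364-0) mod 10)] = a[4] = 40.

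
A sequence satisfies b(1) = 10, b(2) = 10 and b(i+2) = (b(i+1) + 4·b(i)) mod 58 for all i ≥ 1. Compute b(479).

40

b(1) = 10, b(2) = 10, b(3) = 50, b(4) = 32, b(5) = 0, b(6) = 12, b(7) = 12, b(8) = 2, b(9) = 50, b(10) = 0, b(11) = 26, b(12) = 26, b(13) = 14, b(14) = 2, b(15) = 0, b(16) = 8, b(17) = 8, b(18) = 40, b(19) = 14, b(20) = 0, b(21) = 56, b(22) = 56, b(23) = 48, b(24) = 40, b(25) = 0, b(26) = 44, b(27) = 44, b(28) = 46, b(29) = 48, b(30) = 0, b(31) = 18, b(32) = 18, b(33) = 32, b(34) = 46, b(35) = 0, b(36) = 10, b(37) = 10.
The sequence repeats with period 35.
(479 - 1) mod 35 = 23, so b(479) = b(24) = 40.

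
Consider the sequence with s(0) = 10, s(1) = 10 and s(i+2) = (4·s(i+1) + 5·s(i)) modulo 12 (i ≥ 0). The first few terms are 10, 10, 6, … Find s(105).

2

Computing terms: s(0) = 10,  s(1) = 10,  s(2) = 6,  s(3) = 2,  s(4) = 2,  s(5) = 6,  s(6) = 10,  s(7) = 10.
Since (s(6), s(7)) = (s(0), s(1)) = (10, 10) (two consecutive terms determine the rest), the sequence is periodic with period 6.
(105 - 0) mod 6 = 3, so s(105) = s(3) = 2.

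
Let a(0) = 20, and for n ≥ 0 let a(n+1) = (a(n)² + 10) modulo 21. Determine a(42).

14

We have a(0) = 20,  a(1) = 11,  a(2) = 5,  a(3) = 14,  a(4) = 17,  a(5) = 5.
Since a(5) = a(2) = 5, the sequence is eventually periodic: after a pre-period of length 2 it cycles with period 3.
For n ≥ 2, a(n) depends only on (n - 2) mod 3. (42 - 2) mod 3 = 1, so a(42) = a(3) = 14.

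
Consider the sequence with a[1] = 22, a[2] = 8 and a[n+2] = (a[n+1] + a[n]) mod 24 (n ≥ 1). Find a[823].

We have a[1] = 22,  a[2] = 8,  a[3] = 6,  a[4] = 14,  a[5] = 20,  a[6] = 10,  a[7] = 6,  a[8] = 16,  a[9] = 22,  a[10] = 14,  a[11] = 12,  a[12] = 2,  a[13] = 14,  a[14] = 16,  a[15] = 6,  a[16] = 22,  a[17] = 4,  a[18] = 2,  a[19] = 6,  a[20] = 8,  a[21] = 14,  a[22] = 22,  a[23] = 12,  a[24] = 10,  a[25] = 22,  a[26] = 8.
The sequence repeats with period 24.
So a[823] = a[1 + ((823-1) mod 24)] = a[7] = 6.

6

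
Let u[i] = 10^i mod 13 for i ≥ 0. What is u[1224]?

Listing terms: u[0] = 1,  u[1] = 10,  u[2] = 9,  u[3] = 12,  u[4] = 3,  u[5] = 4,  u[6] = 1.
Since u[6] = u[0] = 1, the sequence is periodic with period 6.
So u[1224] = u[0 + ((1224-0) mod 6)] = u[0] = 1.

1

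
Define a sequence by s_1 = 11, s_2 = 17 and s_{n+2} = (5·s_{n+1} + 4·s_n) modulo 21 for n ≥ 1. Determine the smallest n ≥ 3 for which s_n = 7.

5

s_1 = 11,  s_2 = 17,  s_3 = 3,  s_4 = 20,  s_5 = 7,  s_6 = 10,  s_7 = 15,  s_8 = 10,  s_9 = 5,  s_{10} = 2,  s_{11} = 9,  s_{12} = 11,  s_{13} = 7,  s_{14} = 16,  s_{15} = 3,  s_{16} = 16,  s_{17} = 8,  s_{18} = 20,  s_{19} = 6,  s_{20} = 5,  s_{21} = 7,  s_{22} = 13,  s_{23} = 9,  s_{24} = 13,  s_{25} = 17,  s_{26} = 11,  s_{27} = 18,  s_{28} = 8,  s_{29} = 7,  s_{30} = 4,  s_{31} = 6,  s_{32} = 4,  s_{33} = 2,  s_{34} = 5,  s_{35} = 12,  s_{36} = 17,  s_{37} = 7,  s_{38} = 19,  s_{39} = 18,  s_{40} = 19,  s_{41} = 20,  s_{42} = 8,  s_{43} = 15,  s_{44} = 2,  s_{45} = 7,  s_{46} = 1,  s_{47} = 12,  s_{48} = 1,  s_{49} = 11,  s_{50} = 17.
The sequence repeats with period 48.
The value 7 first appears (with n ≥ 3) at s_5.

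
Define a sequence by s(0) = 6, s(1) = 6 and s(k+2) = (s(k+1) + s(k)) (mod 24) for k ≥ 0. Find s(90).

s(0) = 6, s(1) = 6, s(2) = 12, s(3) = 18, s(4) = 6, s(5) = 0, s(6) = 6, s(7) = 6.
The sequence repeats with period 6.
So s(90) = s(0 + ((90-0) mod 6)) = s(0) = 6.

6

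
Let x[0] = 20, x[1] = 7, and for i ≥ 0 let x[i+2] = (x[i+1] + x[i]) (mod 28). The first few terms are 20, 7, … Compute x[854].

Computing terms: x[0] = 20,  x[1] = 7,  x[2] = 27,  x[3] = 6,  x[4] = 5,  x[5] = 11,  x[6] = 16,  x[7] = 27,  x[8] = 15,  x[9] = 14,  x[10] = 1,  x[11] = 15,  x[12] = 16,  x[13] = 3,  x[14] = 19,  x[15] = 22,  x[16] = 13,  x[17] = 7,  x[18] = 20,  x[19] = 27,  x[20] = 19,  x[21] = 18,  x[22] = 9,  x[23] = 27,  x[24] = 8,  x[25] = 7,  x[26] = 15,  x[27] = 22,  x[28] = 9,  x[29] = 3,  x[30] = 12,  x[31] = 15,  x[32] = 27,  x[33] = 14,  x[34] = 13,  x[35] = 27,  x[36] = 12,  x[37] = 11,  x[38] = 23,  x[39] = 6,  x[40] = 1,  x[41] = 7,  x[42] = 8,  x[43] = 15,  x[44] = 23,  x[45] = 10,  x[46] = 5,  x[47] = 15,  x[48] = 20,  x[49] = 7.
The sequence repeats with period 48.
(854 - 0) mod 48 = 38, so x[854] = x[38] = 23.

23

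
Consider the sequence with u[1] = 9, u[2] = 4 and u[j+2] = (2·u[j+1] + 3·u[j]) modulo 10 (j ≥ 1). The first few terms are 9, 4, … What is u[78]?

4

Listing terms: u[1] = 9; u[2] = 4; u[3] = 5; u[4] = 2; u[5] = 9; u[6] = 4.
The sequence repeats with period 4.
(78 - 1) mod 4 = 1, so u[78] = u[2] = 4.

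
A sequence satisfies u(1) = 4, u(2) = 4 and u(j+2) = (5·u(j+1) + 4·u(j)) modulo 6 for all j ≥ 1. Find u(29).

2

We have u(1) = 4,  u(2) = 4,  u(3) = 0,  u(4) = 4,  u(5) = 2,  u(6) = 2,  u(7) = 0,  u(8) = 2,  u(9) = 4,  u(10) = 4.
The sequence repeats with period 8.
(29 - 1) mod 8 = 4, so u(29) = u(5) = 2.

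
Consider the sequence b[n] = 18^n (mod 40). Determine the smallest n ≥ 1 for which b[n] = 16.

We have b[0] = 1; b[1] = 18; b[2] = 4; b[3] = 32; b[4] = 16; b[5] = 8; b[6] = 24; b[7] = 32.
Since b[7] = b[3] = 32, the sequence is eventually periodic: after a pre-period of length 3 it cycles with period 4.
The value 16 first appears (with n ≥ 1) at b[4].

4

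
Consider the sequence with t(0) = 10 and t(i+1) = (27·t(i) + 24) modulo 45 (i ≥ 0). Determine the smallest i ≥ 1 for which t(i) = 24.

1

We have t(0) = 10, t(1) = 24, t(2) = 42, t(3) = 33, t(4) = 15, t(5) = 24.
Since t(5) = t(1) = 24, the sequence is eventually periodic: after a pre-period of length 1 it cycles with period 4.
The value 24 first appears (with i ≥ 1) at t(1).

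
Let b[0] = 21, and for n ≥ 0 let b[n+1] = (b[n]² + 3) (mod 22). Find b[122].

We have b[0] = 21; b[1] = 4; b[2] = 19; b[3] = 12; b[4] = 15; b[5] = 8; b[6] = 1; b[7] = 4.
Since b[7] = b[1] = 4, the sequence is eventually periodic: after a pre-period of length 1 it cycles with period 6.
For n ≥ 1, b[n] depends only on (n - 1) mod 6. (122 - 1) mod 6 = 1, so b[122] = b[2] = 19.

19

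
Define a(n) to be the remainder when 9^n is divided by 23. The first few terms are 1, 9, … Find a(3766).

6

Computing terms: a(0) = 1,  a(1) = 9,  a(2) = 12,  a(3) = 16,  a(4) = 6,  a(5) = 8,  a(6) = 3,  a(7) = 4,  a(8) = 13,  a(9) = 2,  a(10) = 18,  a(11) = 1.
Since a(11) = a(0) = 1, the sequence is periodic with period 11.
(3766 - 0) mod 11 = 4, so a(3766) = a(4) = 6.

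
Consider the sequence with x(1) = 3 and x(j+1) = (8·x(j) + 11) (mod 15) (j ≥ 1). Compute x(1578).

Listing terms: x(1) = 3,  x(2) = 5,  x(3) = 6,  x(4) = 14,  x(5) = 3.
The sequence repeats with period 4.
(1578 - 1) mod 4 = 1, so x(1578) = x(2) = 5.

5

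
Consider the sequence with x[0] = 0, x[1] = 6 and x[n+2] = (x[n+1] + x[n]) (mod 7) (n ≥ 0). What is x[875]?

2

Listing terms: x[0] = 0,  x[1] = 6,  x[2] = 6,  x[3] = 5,  x[4] = 4,  x[5] = 2,  x[6] = 6,  x[7] = 1,  x[8] = 0,  x[9] = 1,  x[10] = 1,  x[11] = 2,  x[12] = 3,  x[13] = 5,  x[14] = 1,  x[15] = 6,  x[16] = 0,  x[17] = 6.
The sequence repeats with period 16.
So x[875] = x[0 + ((875-0) mod 16)] = x[11] = 2.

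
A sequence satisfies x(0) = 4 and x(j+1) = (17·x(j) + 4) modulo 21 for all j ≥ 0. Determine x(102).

Listing terms: x(0) = 4,  x(1) = 9,  x(2) = 10,  x(3) = 6,  x(4) = 1,  x(5) = 0,  x(6) = 4.
The sequence repeats with period 6.
(102 - 0) mod 6 = 0, so x(102) = x(0) = 4.

4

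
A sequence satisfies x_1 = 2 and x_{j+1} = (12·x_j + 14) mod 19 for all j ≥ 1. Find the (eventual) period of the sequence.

Listing terms: x_1 = 2; x_2 = 0; x_3 = 14; x_4 = 11; x_5 = 13; x_6 = 18; x_7 = 2.
The sequence repeats with period 6.

6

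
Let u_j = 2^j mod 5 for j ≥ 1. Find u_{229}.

Listing terms: u_1 = 2, u_2 = 4, u_3 = 3, u_4 = 1, u_5 = 2.
The sequence repeats with period 4.
So u_{229} = u_{1 + ((229-1) mod 4)} = u_1 = 2.

2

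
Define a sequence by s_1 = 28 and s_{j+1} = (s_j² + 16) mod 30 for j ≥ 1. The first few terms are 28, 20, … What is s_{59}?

Listing terms: s_1 = 28; s_2 = 20; s_3 = 26; s_4 = 2; s_5 = 20.
Since s_5 = s_2 = 20, the sequence is eventually periodic: after a pre-period of length 1 it cycles with period 3.
For j ≥ 2, s_j depends only on (j - 2) mod 3. (59 - 2) mod 3 = 0, so s_{59} = s_2 = 20.

20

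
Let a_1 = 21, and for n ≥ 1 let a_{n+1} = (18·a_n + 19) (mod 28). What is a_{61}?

21

We have a_1 = 21; a_2 = 5; a_3 = 25; a_4 = 21.
Since a_4 = a_1 = 21, the sequence is periodic with period 3.
So a_{61} = a_{1 + ((61-1) mod 3)} = a_1 = 21.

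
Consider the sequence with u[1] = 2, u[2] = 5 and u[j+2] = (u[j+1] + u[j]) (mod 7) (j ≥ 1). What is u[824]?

u[1] = 2, u[2] = 5, u[3] = 0, u[4] = 5, u[5] = 5, u[6] = 3, u[7] = 1, u[8] = 4, u[9] = 5, u[10] = 2, u[11] = 0, u[12] = 2, u[13] = 2, u[14] = 4, u[15] = 6, u[16] = 3, u[17] = 2, u[18] = 5.
Since (u[17], u[18]) = (u[1], u[2]) = (2, 5) (two consecutive terms determine the rest), the sequence is periodic with period 16.
(824 - 1) mod 16 = 7, so u[824] = u[8] = 4.

4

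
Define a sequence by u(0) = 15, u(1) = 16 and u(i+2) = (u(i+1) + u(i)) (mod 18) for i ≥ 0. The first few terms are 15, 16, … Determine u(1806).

Listing terms: u(0) = 15; u(1) = 16; u(2) = 13; u(3) = 11; u(4) = 6; u(5) = 17; u(6) = 5; u(7) = 4; u(8) = 9; u(9) = 13; u(10) = 4; u(11) = 17; u(12) = 3; u(13) = 2; u(14) = 5; u(15) = 7; u(16) = 12; u(17) = 1; u(18) = 13; u(19) = 14; u(20) = 9; u(21) = 5; u(22) = 14; u(23) = 1; u(24) = 15; u(25) = 16.
The sequence repeats with period 24.
(1806 - 0) mod 24 = 6, so u(1806) = u(6) = 5.

5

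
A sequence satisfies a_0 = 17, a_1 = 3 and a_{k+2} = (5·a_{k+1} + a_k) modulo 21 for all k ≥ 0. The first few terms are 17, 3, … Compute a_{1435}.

10

Listing terms: a_0 = 17, a_1 = 3, a_2 = 11, a_3 = 16, a_4 = 7, a_5 = 9, a_6 = 10, a_7 = 17, a_8 = 11, a_9 = 9, a_{10} = 14, a_{11} = 16, a_{12} = 10, a_{13} = 3, a_{14} = 4, a_{15} = 2, a_{16} = 14, a_{17} = 9, a_{18} = 17, a_{19} = 10, a_{20} = 4, a_{21} = 9, a_{22} = 7, a_{23} = 2, a_{24} = 17, a_{25} = 3.
Since (a_{24}, a_{25}) = (a_0, a_1) = (17, 3) (two consecutive terms determine the rest), the sequence is periodic with period 24.
So a_{1435} = a_{0 + ((1435-0) mod 24)} = a_{19} = 10.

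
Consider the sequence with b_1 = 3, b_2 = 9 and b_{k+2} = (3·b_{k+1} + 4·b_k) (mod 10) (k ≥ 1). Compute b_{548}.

Listing terms: b_1 = 3; b_2 = 9; b_3 = 9; b_4 = 3; b_5 = 5; b_6 = 7; b_7 = 1; b_8 = 1; b_9 = 7; b_{10} = 5; b_{11} = 3; b_{12} = 9.
Since (b_{11}, b_{12}) = (b_1, b_2) = (3, 9) (two consecutive terms determine the rest), the sequence is periodic with period 10.
(548 - 1) mod 10 = 7, so b_{548} = b_8 = 1.

1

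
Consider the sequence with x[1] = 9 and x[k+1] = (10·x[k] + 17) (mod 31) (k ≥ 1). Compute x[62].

We have x[1] = 9, x[2] = 14, x[3] = 2, x[4] = 6, x[5] = 15, x[6] = 12, x[7] = 13, x[8] = 23, x[9] = 30, x[10] = 7, x[11] = 25, x[12] = 19, x[13] = 21, x[14] = 10, x[15] = 24, x[16] = 9.
The sequence repeats with period 15.
So x[62] = x[1 + ((62-1) mod 15)] = x[2] = 14.

14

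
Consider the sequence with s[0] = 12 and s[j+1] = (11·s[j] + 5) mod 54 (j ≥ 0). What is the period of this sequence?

18

Listing terms: s[0] = 12; s[1] = 29; s[2] = 0; s[3] = 5; s[4] = 6; s[5] = 17; s[6] = 30; s[7] = 11; s[8] = 18; s[9] = 41; s[10] = 24; s[11] = 53; s[12] = 48; s[13] = 47; s[14] = 36; s[15] = 23; s[16] = 42; s[17] = 35; s[18] = 12.
Since s[18] = s[0] = 12, the sequence is periodic with period 18.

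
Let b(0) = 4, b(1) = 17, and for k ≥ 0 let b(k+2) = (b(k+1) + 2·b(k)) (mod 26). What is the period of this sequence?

12

Listing terms: b(0) = 4, b(1) = 17, b(2) = 25, b(3) = 7, b(4) = 5, b(5) = 19, b(6) = 3, b(7) = 15, b(8) = 21, b(9) = 25, b(10) = 15, b(11) = 13, b(12) = 17, b(13) = 17, b(14) = 25.
Since (b(13), b(14)) = (b(1), b(2)) = (17, 25) (two consecutive terms determine the rest), the sequence is eventually periodic: after a pre-period of length 1 it cycles with period 12.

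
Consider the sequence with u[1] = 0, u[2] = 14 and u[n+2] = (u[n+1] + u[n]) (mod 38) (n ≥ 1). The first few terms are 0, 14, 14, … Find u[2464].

Listing terms: u[1] = 0,  u[2] = 14,  u[3] = 14,  u[4] = 28,  u[5] = 4,  u[6] = 32,  u[7] = 36,  u[8] = 30,  u[9] = 28,  u[10] = 20,  u[11] = 10,  u[12] = 30,  u[13] = 2,  u[14] = 32,  u[15] = 34,  u[16] = 28,  u[17] = 24,  u[18] = 14,  u[19] = 0,  u[20] = 14.
The sequence repeats with period 18.
So u[2464] = u[1 + ((2464-1) mod 18)] = u[16] = 28.

28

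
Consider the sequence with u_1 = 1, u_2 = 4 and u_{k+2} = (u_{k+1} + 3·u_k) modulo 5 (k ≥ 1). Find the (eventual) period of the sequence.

We have u_1 = 1,  u_2 = 4,  u_3 = 2,  u_4 = 4,  u_5 = 0,  u_6 = 2,  u_7 = 2,  u_8 = 3,  u_9 = 4,  u_{10} = 3,  u_{11} = 0,  u_{12} = 4,  u_{13} = 4,  u_{14} = 1,  u_{15} = 3,  u_{16} = 1,  u_{17} = 0,  u_{18} = 3,  u_{19} = 3,  u_{20} = 2,  u_{21} = 1,  u_{22} = 2,  u_{23} = 0,  u_{24} = 1,  u_{25} = 1,  u_{26} = 4.
The sequence repeats with period 24.

24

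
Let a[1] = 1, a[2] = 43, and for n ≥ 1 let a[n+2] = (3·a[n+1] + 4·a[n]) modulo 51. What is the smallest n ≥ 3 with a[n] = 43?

6

Computing terms: a[1] = 1, a[2] = 43, a[3] = 31, a[4] = 10, a[5] = 1, a[6] = 43.
Since (a[5], a[6]) = (a[1], a[2]) = (1, 43) (two consecutive terms determine the rest), the sequence is periodic with period 4.
The value 43 next appears (with n ≥ 3) at a[6].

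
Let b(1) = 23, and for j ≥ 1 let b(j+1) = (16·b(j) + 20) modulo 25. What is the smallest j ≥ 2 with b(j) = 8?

We have b(1) = 23; b(2) = 13; b(3) = 3; b(4) = 18; b(5) = 8; b(6) = 23.
Since b(6) = b(1) = 23, the sequence is periodic with period 5.
The value 8 first appears (with j ≥ 2) at b(5).

5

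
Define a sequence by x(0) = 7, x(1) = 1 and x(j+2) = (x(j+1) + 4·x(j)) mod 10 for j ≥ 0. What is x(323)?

Listing terms: x(0) = 7, x(1) = 1, x(2) = 9, x(3) = 3, x(4) = 9, x(5) = 1, x(6) = 7, x(7) = 1.
Since (x(6), x(7)) = (x(0), x(1)) = (7, 1) (two consecutive terms determine the rest), the sequence is periodic with period 6.
So x(323) = x(0 + ((323-0) mod 6)) = x(5) = 1.

1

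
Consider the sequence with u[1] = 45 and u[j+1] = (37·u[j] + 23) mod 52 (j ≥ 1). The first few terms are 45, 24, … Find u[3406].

u[1] = 45,  u[2] = 24,  u[3] = 27,  u[4] = 34,  u[5] = 33,  u[6] = 48,  u[7] = 31,  u[8] = 26,  u[9] = 49,  u[10] = 16,  u[11] = 43,  u[12] = 2,  u[13] = 45.
Since u[13] = u[1] = 45, the sequence is periodic with period 12.
(3406 - 1) mod 12 = 9, so u[3406] = u[10] = 16.

16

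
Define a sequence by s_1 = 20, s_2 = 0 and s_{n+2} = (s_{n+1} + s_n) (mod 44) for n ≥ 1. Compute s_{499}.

40

Listing terms: s_1 = 20, s_2 = 0, s_3 = 20, s_4 = 20, s_5 = 40, s_6 = 16, s_7 = 12, s_8 = 28, s_9 = 40, s_{10} = 24, s_{11} = 20, s_{12} = 0.
Since (s_{11}, s_{12}) = (s_1, s_2) = (20, 0) (two consecutive terms determine the rest), the sequence is periodic with period 10.
(499 - 1) mod 10 = 8, so s_{499} = s_9 = 40.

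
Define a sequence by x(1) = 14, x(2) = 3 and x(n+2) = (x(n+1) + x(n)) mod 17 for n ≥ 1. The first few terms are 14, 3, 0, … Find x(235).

3

We have x(1) = 14; x(2) = 3; x(3) = 0; x(4) = 3; x(5) = 3; x(6) = 6; x(7) = 9; x(8) = 15; x(9) = 7; x(10) = 5; x(11) = 12; x(12) = 0; x(13) = 12; x(14) = 12; x(15) = 7; x(16) = 2; x(17) = 9; x(18) = 11; x(19) = 3; x(20) = 14; x(21) = 0; x(22) = 14; x(23) = 14; x(24) = 11; x(25) = 8; x(26) = 2; x(27) = 10; x(28) = 12; x(29) = 5; x(30) = 0; x(31) = 5; x(32) = 5; x(33) = 10; x(34) = 15; x(35) = 8; x(36) = 6; x(37) = 14; x(38) = 3.
Since (x(37), x(38)) = (x(1), x(2)) = (14, 3) (two consecutive terms determine the rest), the sequence is periodic with period 36.
So x(235) = x(1 + ((235-1) mod 36)) = x(19) = 3.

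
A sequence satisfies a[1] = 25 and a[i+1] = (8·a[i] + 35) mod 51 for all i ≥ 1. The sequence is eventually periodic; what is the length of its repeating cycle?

Listing terms: a[1] = 25, a[2] = 31, a[3] = 28, a[4] = 4, a[5] = 16, a[6] = 10, a[7] = 13, a[8] = 37, a[9] = 25.
Since a[9] = a[1] = 25, the sequence is periodic with period 8.

8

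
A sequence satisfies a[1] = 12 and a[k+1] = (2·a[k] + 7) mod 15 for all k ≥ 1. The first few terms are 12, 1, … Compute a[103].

9

Computing terms: a[1] = 12,  a[2] = 1,  a[3] = 9,  a[4] = 10,  a[5] = 12.
Since a[5] = a[1] = 12, the sequence is periodic with period 4.
So a[103] = a[1 + ((103-1) mod 4)] = a[3] = 9.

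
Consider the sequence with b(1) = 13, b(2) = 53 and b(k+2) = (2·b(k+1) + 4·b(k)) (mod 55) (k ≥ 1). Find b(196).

43

b(1) = 13, b(2) = 53, b(3) = 48, b(4) = 33, b(5) = 38, b(6) = 43, b(7) = 18, b(8) = 43, b(9) = 48, b(10) = 48, b(11) = 13, b(12) = 53.
Since (b(11), b(12)) = (b(1), b(2)) = (13, 53) (two consecutive terms determine the rest), the sequence is periodic with period 10.
(196 - 1) mod 10 = 5, so b(196) = b(6) = 43.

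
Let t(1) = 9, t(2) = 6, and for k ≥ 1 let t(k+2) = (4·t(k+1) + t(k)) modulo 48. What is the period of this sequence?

We have t(1) = 9, t(2) = 6, t(3) = 33, t(4) = 42, t(5) = 9, t(6) = 30, t(7) = 33, t(8) = 18, t(9) = 9, t(10) = 6.
The sequence repeats with period 8.

8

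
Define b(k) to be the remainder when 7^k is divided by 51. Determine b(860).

13

We have b(0) = 1, b(1) = 7, b(2) = 49, b(3) = 37, b(4) = 4, b(5) = 28, b(6) = 43, b(7) = 46, b(8) = 16, b(9) = 10, b(10) = 19, b(11) = 31, b(12) = 13, b(13) = 40, b(14) = 25, b(15) = 22, b(16) = 1.
Since b(16) = b(0) = 1, the sequence is periodic with period 16.
So b(860) = b(0 + ((860-0) mod 16)) = b(12) = 13.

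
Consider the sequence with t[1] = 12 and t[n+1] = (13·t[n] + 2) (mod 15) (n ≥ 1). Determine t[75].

t[1] = 12; t[2] = 8; t[3] = 1; t[4] = 0; t[5] = 2; t[6] = 13; t[7] = 6; t[8] = 5; t[9] = 7; t[10] = 3; t[11] = 11; t[12] = 10; t[13] = 12.
Since t[13] = t[1] = 12, the sequence is periodic with period 12.
(75 - 1) mod 12 = 2, so t[75] = t[3] = 1.

1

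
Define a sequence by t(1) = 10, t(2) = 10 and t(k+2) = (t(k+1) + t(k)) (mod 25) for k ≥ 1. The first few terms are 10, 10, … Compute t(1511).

15

Listing terms: t(1) = 10,  t(2) = 10,  t(3) = 20,  t(4) = 5,  t(5) = 0,  t(6) = 5,  t(7) = 5,  t(8) = 10,  t(9) = 15,  t(10) = 0,  t(11) = 15,  t(12) = 15,  t(13) = 5,  t(14) = 20,  t(15) = 0,  t(16) = 20,  t(17) = 20,  t(18) = 15,  t(19) = 10,  t(20) = 0,  t(21) = 10,  t(22) = 10.
The sequence repeats with period 20.
(1511 - 1) mod 20 = 10, so t(1511) = t(11) = 15.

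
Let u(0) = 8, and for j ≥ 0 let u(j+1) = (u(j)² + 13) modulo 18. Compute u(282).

Computing terms: u(0) = 8,  u(1) = 5,  u(2) = 2,  u(3) = 17,  u(4) = 14,  u(5) = 11,  u(6) = 8.
The sequence repeats with period 6.
So u(282) = u(0 + ((282-0) mod 6)) = u(0) = 8.

8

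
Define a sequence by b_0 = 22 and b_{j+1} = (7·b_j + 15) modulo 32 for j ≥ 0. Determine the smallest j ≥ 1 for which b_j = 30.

6

Computing terms: b_0 = 22; b_1 = 9; b_2 = 14; b_3 = 17; b_4 = 6; b_5 = 25; b_6 = 30; b_7 = 1; b_8 = 22.
Since b_8 = b_0 = 22, the sequence is periodic with period 8.
The value 30 first appears (with j ≥ 1) at b_6.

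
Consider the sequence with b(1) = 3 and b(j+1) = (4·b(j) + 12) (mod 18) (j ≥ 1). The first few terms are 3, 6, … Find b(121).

12

b(1) = 3,  b(2) = 6,  b(3) = 0,  b(4) = 12,  b(5) = 6.
Since b(5) = b(2) = 6, the sequence is eventually periodic: after a pre-period of length 1 it cycles with period 3.
For j ≥ 2, b(j) depends only on (j - 2) mod 3. (121 - 2) mod 3 = 2, so b(121) = b(4) = 12.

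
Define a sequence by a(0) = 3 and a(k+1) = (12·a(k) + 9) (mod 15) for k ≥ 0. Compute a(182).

9

Listing terms: a(0) = 3; a(1) = 0; a(2) = 9; a(3) = 12; a(4) = 3.
Since a(4) = a(0) = 3, the sequence is periodic with period 4.
(182 - 0) mod 4 = 2, so a(182) = a(2) = 9.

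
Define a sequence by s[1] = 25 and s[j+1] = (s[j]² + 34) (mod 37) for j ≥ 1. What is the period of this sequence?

6

Listing terms: s[1] = 25,  s[2] = 30,  s[3] = 9,  s[4] = 4,  s[5] = 13,  s[6] = 18,  s[7] = 25.
Since s[7] = s[1] = 25, the sequence is periodic with period 6.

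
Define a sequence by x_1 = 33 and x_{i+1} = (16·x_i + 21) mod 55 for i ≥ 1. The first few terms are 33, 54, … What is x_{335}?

42

Listing terms: x_1 = 33,  x_2 = 54,  x_3 = 5,  x_4 = 46,  x_5 = 42,  x_6 = 33.
Since x_6 = x_1 = 33, the sequence is periodic with period 5.
So x_{335} = x_{1 + ((335-1) mod 5)} = x_5 = 42.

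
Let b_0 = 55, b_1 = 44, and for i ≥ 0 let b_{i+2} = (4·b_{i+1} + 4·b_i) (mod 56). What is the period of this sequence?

6

b_0 = 55; b_1 = 44; b_2 = 4; b_3 = 24; b_4 = 0; b_5 = 40; b_6 = 48; b_7 = 16; b_8 = 32; b_9 = 24; b_{10} = 0.
Since (b_9, b_{10}) = (b_3, b_4) = (24, 0) (two consecutive terms determine the rest), the sequence is eventually periodic: after a pre-period of length 3 it cycles with period 6.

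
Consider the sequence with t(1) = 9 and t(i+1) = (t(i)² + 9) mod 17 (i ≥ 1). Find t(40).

t(1) = 9, t(2) = 5, t(3) = 0, t(4) = 9.
Since t(4) = t(1) = 9, the sequence is periodic with period 3.
So t(40) = t(1 + ((40-1) mod 3)) = t(1) = 9.

9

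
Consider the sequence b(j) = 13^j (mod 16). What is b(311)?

5

Computing terms: b(0) = 1, b(1) = 13, b(2) = 9, b(3) = 5, b(4) = 1.
The sequence repeats with period 4.
(311 - 0) mod 4 = 3, so b(311) = b(3) = 5.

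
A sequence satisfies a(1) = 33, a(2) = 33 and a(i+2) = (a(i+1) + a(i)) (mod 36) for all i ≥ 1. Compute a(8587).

a(1) = 33, a(2) = 33, a(3) = 30, a(4) = 27, a(5) = 21, a(6) = 12, a(7) = 33, a(8) = 9, a(9) = 6, a(10) = 15, a(11) = 21, a(12) = 0, a(13) = 21, a(14) = 21, a(15) = 6, a(16) = 27, a(17) = 33, a(18) = 24, a(19) = 21, a(20) = 9, a(21) = 30, a(22) = 3, a(23) = 33, a(24) = 0, a(25) = 33, a(26) = 33.
Since (a(25), a(26)) = (a(1), a(2)) = (33, 33) (two consecutive terms determine the rest), the sequence is periodic with period 24.
(8587 - 1) mod 24 = 18, so a(8587) = a(19) = 21.

21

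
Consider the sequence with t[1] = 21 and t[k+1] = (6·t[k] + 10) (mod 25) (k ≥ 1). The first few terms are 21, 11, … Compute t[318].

We have t[1] = 21, t[2] = 11, t[3] = 1, t[4] = 16, t[5] = 6, t[6] = 21.
Since t[6] = t[1] = 21, the sequence is periodic with period 5.
So t[318] = t[1 + ((318-1) mod 5)] = t[3] = 1.

1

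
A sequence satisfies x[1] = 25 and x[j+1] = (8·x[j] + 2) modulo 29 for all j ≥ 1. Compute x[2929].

We have x[1] = 25,  x[2] = 28,  x[3] = 23,  x[4] = 12,  x[5] = 11,  x[6] = 3,  x[7] = 26,  x[8] = 7,  x[9] = 0,  x[10] = 2,  x[11] = 18,  x[12] = 1,  x[13] = 10,  x[14] = 24,  x[15] = 20,  x[16] = 17,  x[17] = 22,  x[18] = 4,  x[19] = 5,  x[20] = 13,  x[21] = 19,  x[22] = 9,  x[23] = 16,  x[24] = 14,  x[25] = 27,  x[26] = 15,  x[27] = 6,  x[28] = 21,  x[29] = 25.
The sequence repeats with period 28.
(2929 - 1) mod 28 = 16, so x[2929] = x[17] = 22.

22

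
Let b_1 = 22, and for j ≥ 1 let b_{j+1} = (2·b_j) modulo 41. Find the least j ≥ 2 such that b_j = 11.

20

We have b_1 = 22,  b_2 = 3,  b_3 = 6,  b_4 = 12,  b_5 = 24,  b_6 = 7,  b_7 = 14,  b_8 = 28,  b_9 = 15,  b_{10} = 30,  b_{11} = 19,  b_{12} = 38,  b_{13} = 35,  b_{14} = 29,  b_{15} = 17,  b_{16} = 34,  b_{17} = 27,  b_{18} = 13,  b_{19} = 26,  b_{20} = 11,  b_{21} = 22.
The sequence repeats with period 20.
The value 11 first appears (with j ≥ 2) at b_{20}.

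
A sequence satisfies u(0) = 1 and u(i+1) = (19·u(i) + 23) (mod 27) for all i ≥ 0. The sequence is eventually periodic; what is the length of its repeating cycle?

We have u(0) = 1, u(1) = 15, u(2) = 11, u(3) = 16, u(4) = 3, u(5) = 26, u(6) = 4, u(7) = 18, u(8) = 14, u(9) = 19, u(10) = 6, u(11) = 2, u(12) = 7, u(13) = 21, u(14) = 17, u(15) = 22, u(16) = 9, u(17) = 5, u(18) = 10, u(19) = 24, u(20) = 20, u(21) = 25, u(22) = 12, u(23) = 8, u(24) = 13, u(25) = 0, u(26) = 23, u(27) = 1.
The sequence repeats with period 27.

27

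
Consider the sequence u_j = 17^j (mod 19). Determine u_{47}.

We have u_0 = 1; u_1 = 17; u_2 = 4; u_3 = 11; u_4 = 16; u_5 = 6; u_6 = 7; u_7 = 5; u_8 = 9; u_9 = 1.
The sequence repeats with period 9.
(47 - 0) mod 9 = 2, so u_{47} = u_2 = 4.

4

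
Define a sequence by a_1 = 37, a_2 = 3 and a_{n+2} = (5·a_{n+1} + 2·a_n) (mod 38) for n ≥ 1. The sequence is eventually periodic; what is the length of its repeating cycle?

45

Listing terms: a_1 = 37; a_2 = 3; a_3 = 13; a_4 = 33; a_5 = 1; a_6 = 33; a_7 = 15; a_8 = 27; a_9 = 13; a_{10} = 5; a_{11} = 13; a_{12} = 37; a_{13} = 21; a_{14} = 27; a_{15} = 25; a_{16} = 27; a_{17} = 33; a_{18} = 29; a_{19} = 21; a_{20} = 11; a_{21} = 21; a_{22} = 13; a_{23} = 31; a_{24} = 29; a_{25} = 17; a_{26} = 29; a_{27} = 27; a_{28} = 3; a_{29} = 31; a_{30} = 9; a_{31} = 31; a_{32} = 21; a_{33} = 15; a_{34} = 3; a_{35} = 7; a_{36} = 3; a_{37} = 29; a_{38} = 37; a_{39} = 15; a_{40} = 35; a_{41} = 15; a_{42} = 31; a_{43} = 33; a_{44} = 37; a_{45} = 23; a_{46} = 37; a_{47} = 3.
Since (a_{46}, a_{47}) = (a_1, a_2) = (37, 3) (two consecutive terms determine the rest), the sequence is periodic with period 45.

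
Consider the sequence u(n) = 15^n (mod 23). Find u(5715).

u(1) = 15,  u(2) = 18,  u(3) = 17,  u(4) = 2,  u(5) = 7,  u(6) = 13,  u(7) = 11,  u(8) = 4,  u(9) = 14,  u(10) = 3,  u(11) = 22,  u(12) = 8,  u(13) = 5,  u(14) = 6,  u(15) = 21,  u(16) = 16,  u(17) = 10,  u(18) = 12,  u(19) = 19,  u(20) = 9,  u(21) = 20,  u(22) = 1,  u(23) = 15.
The sequence repeats with period 22.
(5715 - 1) mod 22 = 16, so u(5715) = u(17) = 10.

10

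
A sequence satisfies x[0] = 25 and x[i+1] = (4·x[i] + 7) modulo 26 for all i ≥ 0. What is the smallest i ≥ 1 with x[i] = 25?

Listing terms: x[0] = 25; x[1] = 3; x[2] = 19; x[3] = 5; x[4] = 1; x[5] = 11; x[6] = 25.
The sequence repeats with period 6.
The value 25 next appears (with i ≥ 1) at x[6].

6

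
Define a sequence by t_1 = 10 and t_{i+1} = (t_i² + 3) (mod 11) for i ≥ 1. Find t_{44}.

4

Listing terms: t_1 = 10,  t_2 = 4,  t_3 = 8,  t_4 = 1,  t_5 = 4.
Since t_5 = t_2 = 4, the sequence is eventually periodic: after a pre-period of length 1 it cycles with period 3.
For i ≥ 2, t_i depends only on (i - 2) mod 3. (44 - 2) mod 3 = 0, so t_{44} = t_2 = 4.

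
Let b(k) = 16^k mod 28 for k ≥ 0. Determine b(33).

8

We have b(0) = 1,  b(1) = 16,  b(2) = 4,  b(3) = 8,  b(4) = 16.
Since b(4) = b(1) = 16, the sequence is eventually periodic: after a pre-period of length 1 it cycles with period 3.
For k ≥ 1, b(k) depends only on (k - 1) mod 3. (33 - 1) mod 3 = 2, so b(33) = b(3) = 8.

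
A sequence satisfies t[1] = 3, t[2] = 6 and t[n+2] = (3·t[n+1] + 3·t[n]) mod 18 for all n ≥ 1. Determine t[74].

We have t[1] = 3, t[2] = 6, t[3] = 9, t[4] = 9, t[5] = 0, t[6] = 9, t[7] = 9.
Since (t[6], t[7]) = (t[3], t[4]) = (9, 9) (two consecutive terms determine the rest), the sequence is eventually periodic: after a pre-period of length 2 it cycles with period 3.
For n ≥ 3, t[n] depends only on (n - 3) mod 3. (74 - 3) mod 3 = 2, so t[74] = t[5] = 0.

0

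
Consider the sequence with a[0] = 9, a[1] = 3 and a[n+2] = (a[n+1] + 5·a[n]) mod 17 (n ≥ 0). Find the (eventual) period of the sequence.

Listing terms: a[0] = 9,  a[1] = 3,  a[2] = 14,  a[3] = 12,  a[4] = 14,  a[5] = 6,  a[6] = 8,  a[7] = 4,  a[8] = 10,  a[9] = 13,  a[10] = 12,  a[11] = 9,  a[12] = 1,  a[13] = 12,  a[14] = 0,  a[15] = 9,  a[16] = 9,  a[17] = 3.
The sequence repeats with period 16.

16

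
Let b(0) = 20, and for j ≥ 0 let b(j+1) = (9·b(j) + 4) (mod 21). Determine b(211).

We have b(0) = 20, b(1) = 16, b(2) = 1, b(3) = 13, b(4) = 16.
Since b(4) = b(1) = 16, the sequence is eventually periodic: after a pre-period of length 1 it cycles with period 3.
For j ≥ 1, b(j) depends only on (j - 1) mod 3. (211 - 1) mod 3 = 0, so b(211) = b(1) = 16.

16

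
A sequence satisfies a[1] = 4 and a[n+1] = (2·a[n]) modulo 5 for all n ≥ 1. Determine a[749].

Listing terms: a[1] = 4,  a[2] = 3,  a[3] = 1,  a[4] = 2,  a[5] = 4.
The sequence repeats with period 4.
So a[749] = a[1 + ((749-1) mod 4)] = a[1] = 4.

4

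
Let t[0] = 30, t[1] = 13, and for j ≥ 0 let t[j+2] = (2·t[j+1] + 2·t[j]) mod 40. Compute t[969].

24

We have t[0] = 30,  t[1] = 13,  t[2] = 6,  t[3] = 38,  t[4] = 8,  t[5] = 12,  t[6] = 0,  t[7] = 24,  t[8] = 8,  t[9] = 24,  t[10] = 24,  t[11] = 16,  t[12] = 0,  t[13] = 32,  t[14] = 24,  t[15] = 32,  t[16] = 32,  t[17] = 8,  t[18] = 0,  t[19] = 16,  t[20] = 32,  t[21] = 16,  t[22] = 16,  t[23] = 24,  t[24] = 0,  t[25] = 8,  t[26] = 16,  t[27] = 8,  t[28] = 8,  t[29] = 32,  t[30] = 0,  t[31] = 24.
Since (t[30], t[31]) = (t[6], t[7]) = (0, 24) (two consecutive terms determine the rest), the sequence is eventually periodic: after a pre-period of length 6 it cycles with period 24.
For j ≥ 6, t[j] depends only on (j - 6) mod 24. (969 - 6) mod 24 = 3, so t[969] = t[9] = 24.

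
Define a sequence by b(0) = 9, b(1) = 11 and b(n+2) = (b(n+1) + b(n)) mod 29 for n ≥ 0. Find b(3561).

24

b(0) = 9, b(1) = 11, b(2) = 20, b(3) = 2, b(4) = 22, b(5) = 24, b(6) = 17, b(7) = 12, b(8) = 0, b(9) = 12, b(10) = 12, b(11) = 24, b(12) = 7, b(13) = 2, b(14) = 9, b(15) = 11.
Since (b(14), b(15)) = (b(0), b(1)) = (9, 11) (two consecutive terms determine the rest), the sequence is periodic with period 14.
So b(3561) = b(0 + ((3561-0) mod 14)) = b(5) = 24.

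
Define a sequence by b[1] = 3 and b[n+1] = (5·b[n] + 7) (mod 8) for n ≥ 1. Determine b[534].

2

We have b[1] = 3,  b[2] = 6,  b[3] = 5,  b[4] = 0,  b[5] = 7,  b[6] = 2,  b[7] = 1,  b[8] = 4,  b[9] = 3.
Since b[9] = b[1] = 3, the sequence is periodic with period 8.
So b[534] = b[1 + ((534-1) mod 8)] = b[6] = 2.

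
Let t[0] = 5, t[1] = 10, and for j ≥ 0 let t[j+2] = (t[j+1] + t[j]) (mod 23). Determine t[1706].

Listing terms: t[0] = 5,  t[1] = 10,  t[2] = 15,  t[3] = 2,  t[4] = 17,  t[5] = 19,  t[6] = 13,  t[7] = 9,  t[8] = 22,  t[9] = 8,  t[10] = 7,  t[11] = 15,  t[12] = 22,  t[13] = 14,  t[14] = 13,  t[15] = 4,  t[16] = 17,  t[17] = 21,  t[18] = 15,  t[19] = 13,  t[20] = 5,  t[21] = 18,  t[22] = 0,  t[23] = 18,  t[24] = 18,  t[25] = 13,  t[26] = 8,  t[27] = 21,  t[28] = 6,  t[29] = 4,  t[30] = 10,  t[31] = 14,  t[32] = 1,  t[33] = 15,  t[34] = 16,  t[35] = 8,  t[36] = 1,  t[37] = 9,  t[38] = 10,  t[39] = 19,  t[40] = 6,  t[41] = 2,  t[42] = 8,  t[43] = 10,  t[44] = 18,  t[45] = 5,  t[46] = 0,  t[47] = 5,  t[48] = 5,  t[49] = 10.
The sequence repeats with period 48.
So t[1706] = t[0 + ((1706-0) mod 48)] = t[26] = 8.

8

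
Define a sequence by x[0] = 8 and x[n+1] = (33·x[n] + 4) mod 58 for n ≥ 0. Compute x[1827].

28

x[0] = 8, x[1] = 36, x[2] = 32, x[3] = 16, x[4] = 10, x[5] = 44, x[6] = 6, x[7] = 28, x[8] = 0, x[9] = 4, x[10] = 20, x[11] = 26, x[12] = 50, x[13] = 30, x[14] = 8.
The sequence repeats with period 14.
So x[1827] = x[0 + ((1827-0) mod 14)] = x[7] = 28.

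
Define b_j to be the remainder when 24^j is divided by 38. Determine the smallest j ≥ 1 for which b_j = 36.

4

We have b_0 = 1; b_1 = 24; b_2 = 6; b_3 = 30; b_4 = 36; b_5 = 28; b_6 = 26; b_7 = 16; b_8 = 4; b_9 = 20; b_{10} = 24.
Since b_{10} = b_1 = 24, the sequence is eventually periodic: after a pre-period of length 1 it cycles with period 9.
The value 36 first appears (with j ≥ 1) at b_4.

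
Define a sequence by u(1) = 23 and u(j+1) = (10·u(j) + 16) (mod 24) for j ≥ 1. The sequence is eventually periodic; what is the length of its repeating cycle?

3

u(1) = 23; u(2) = 6; u(3) = 4; u(4) = 8; u(5) = 0; u(6) = 16; u(7) = 8.
Since u(7) = u(4) = 8, the sequence is eventually periodic: after a pre-period of length 3 it cycles with period 3.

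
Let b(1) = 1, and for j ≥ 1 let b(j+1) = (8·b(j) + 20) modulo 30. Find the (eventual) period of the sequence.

4

Computing terms: b(1) = 1, b(2) = 28, b(3) = 4, b(4) = 22, b(5) = 16, b(6) = 28.
Since b(6) = b(2) = 28, the sequence is eventually periodic: after a pre-period of length 1 it cycles with period 4.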